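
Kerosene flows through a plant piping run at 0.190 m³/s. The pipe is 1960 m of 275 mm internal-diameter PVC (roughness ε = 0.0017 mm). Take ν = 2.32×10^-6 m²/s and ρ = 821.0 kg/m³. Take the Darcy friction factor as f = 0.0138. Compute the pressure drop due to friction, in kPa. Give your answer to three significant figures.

V = 4Q/(πD²) = 4·0.190/(π·0.275²) = 3.199 m/s
h_f = f(L/D)V²/(2g) = 0.01380·(1960/0.275)·3.199²/(2·9.81) = 51.30 m
Δp = ρg·h_f = 821.0·9.81·51.30 = 413.2 kPa

Δp ≈ 413 kPa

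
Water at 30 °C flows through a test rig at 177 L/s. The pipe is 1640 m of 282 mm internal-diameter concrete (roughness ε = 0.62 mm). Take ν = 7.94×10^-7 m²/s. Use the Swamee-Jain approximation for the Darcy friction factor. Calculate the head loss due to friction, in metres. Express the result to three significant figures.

h_f ≈ 57.8 m

V = 4Q/(πD²) = 4·0.177/(π·0.282²) = 2.834 m/s
Re = VD/ν = 2.834·0.282/7.94×10^-7 = 1.01×10^6 → turbulent
ε/D = 0.62/282 = 0.00220
Swamee-Jain: f = 0.02427
h_f = f(L/D)V²/(2g) = 0.02427·(1640/0.282)·2.834²/(2·9.81) = 57.76 m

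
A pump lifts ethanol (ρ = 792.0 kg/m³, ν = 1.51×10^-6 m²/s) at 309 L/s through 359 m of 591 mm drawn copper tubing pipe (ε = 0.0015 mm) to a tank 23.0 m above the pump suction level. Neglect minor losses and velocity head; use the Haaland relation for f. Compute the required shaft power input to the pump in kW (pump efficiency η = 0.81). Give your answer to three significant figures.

V = 4Q/(πD²) = 1.126 m/s; Re = 4.41×10^5; ε/D = 2.54×10^-6; f = 0.01339
h_f = f(L/D)V²/2g = 0.5259 m
Total head H = z + h_f = 23.0 + 0.5259 = 23.53 m
P_hyd = ρgQH = 792.0·9.81·0.309·23.53 = 56.48 kW
P_shaft = P_hyd/η = 56.48/0.81 = 69.73 kW

P_shaft ≈ 69.7 kW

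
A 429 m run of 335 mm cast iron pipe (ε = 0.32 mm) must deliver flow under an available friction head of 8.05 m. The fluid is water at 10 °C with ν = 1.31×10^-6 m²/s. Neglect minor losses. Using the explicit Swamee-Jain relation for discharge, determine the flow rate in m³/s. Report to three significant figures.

Swamee-Jain (Type II): Q = -0.965·√(gD⁵h_f/L)·ln[ε/(3.7D) + √(3.17ν²L/(gD³h_f))]
√(gD⁵h_f/L) = √(9.81·0.335⁵·8.05/429) = 0.02787
ε/(3.7D) = 2.58×10^-4; √(3.17ν²L/(gD³h_f)) = 2.80×10^-5
Q = -0.965·0.02787·ln(2.862×10^-4) = 0.2194 m³/s
Check: V = 2.49 m/s, Re = 6.37×10^5, f = 0.02002, h_f = 8.10 m ≈ 8.05 m ✓

Q ≈ 0.219 m³/s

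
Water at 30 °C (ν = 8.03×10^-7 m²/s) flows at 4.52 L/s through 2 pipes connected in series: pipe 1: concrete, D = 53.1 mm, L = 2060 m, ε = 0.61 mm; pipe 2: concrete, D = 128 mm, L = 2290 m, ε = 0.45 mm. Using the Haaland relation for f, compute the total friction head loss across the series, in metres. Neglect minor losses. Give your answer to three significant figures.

H ≈ 335 m

Pipe 1: V = 2.041 m/s, Re = 1.35×10^5, ε/D = 0.0115, f = 0.04021, h_1 = f(L/D)V²/2g = 331.2 m
Pipe 2: V = 0.3513 m/s, Re = 5.60×10^4, ε/D = 0.00352, f = 0.02926, h_2 = f(L/D)V²/2g = 3.292 m
Series → Q common, losses add: H = Σh = 334.5 m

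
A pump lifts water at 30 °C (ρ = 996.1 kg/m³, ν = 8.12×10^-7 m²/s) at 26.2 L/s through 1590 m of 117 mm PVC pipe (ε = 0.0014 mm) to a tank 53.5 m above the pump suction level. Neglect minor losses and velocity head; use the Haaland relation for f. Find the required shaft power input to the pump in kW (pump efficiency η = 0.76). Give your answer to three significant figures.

V = 4Q/(πD²) = 2.437 m/s; Re = 3.51×10^5; ε/D = 1.20×10^-5; f = 0.01404
h_f = f(L/D)V²/2g = 57.74 m
Total head H = z + h_f = 53.5 + 57.74 = 111.2 m
P_hyd = ρgQH = 996.1·9.81·0.0262·111.2 = 28.48 kW
P_shaft = P_hyd/η = 28.48/0.76 = 37.47 kW

P_shaft ≈ 37.5 kW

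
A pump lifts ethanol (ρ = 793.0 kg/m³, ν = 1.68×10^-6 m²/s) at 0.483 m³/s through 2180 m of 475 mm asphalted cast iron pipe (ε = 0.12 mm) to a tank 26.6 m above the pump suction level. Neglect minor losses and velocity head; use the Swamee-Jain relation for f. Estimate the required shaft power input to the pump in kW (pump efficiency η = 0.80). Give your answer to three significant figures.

V = 4Q/(πD²) = 2.726 m/s; Re = 7.71×10^5; ε/D = 2.53×10^-4; f = 0.01553
h_f = f(L/D)V²/2g = 26.98 m
Total head H = z + h_f = 26.6 + 26.98 = 53.58 m
P_hyd = ρgQH = 793.0·9.81·0.483·53.58 = 201.3 kW
P_shaft = P_hyd/η = 201.3/0.80 = 251.7 kW

P_shaft ≈ 252 kW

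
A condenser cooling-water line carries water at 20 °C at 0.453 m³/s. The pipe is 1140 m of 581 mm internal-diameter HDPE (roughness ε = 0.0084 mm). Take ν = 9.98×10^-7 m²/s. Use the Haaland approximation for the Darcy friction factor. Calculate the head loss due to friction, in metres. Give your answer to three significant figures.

h_f ≈ 3.46 m

V = 4Q/(πD²) = 4·0.453/(π·0.581²) = 1.709 m/s
Re = VD/ν = 1.709·0.581/9.98×10^-7 = 9.95×10^5 → turbulent
ε/D = 0.0084/581 = 1.45×10^-5
Haaland: f = 0.01186
h_f = f(L/D)V²/(2g) = 0.01186·(1140/0.581)·1.709²/(2·9.81) = 3.464 m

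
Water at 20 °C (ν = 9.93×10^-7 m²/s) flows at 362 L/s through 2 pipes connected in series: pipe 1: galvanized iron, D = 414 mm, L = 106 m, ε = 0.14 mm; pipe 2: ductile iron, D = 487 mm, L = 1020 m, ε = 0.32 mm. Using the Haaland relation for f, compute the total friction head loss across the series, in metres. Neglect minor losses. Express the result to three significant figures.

Pipe 1: V = 2.689 m/s, Re = 1.12×10^6, ε/D = 3.38×10^-4, f = 0.01588, h_1 = f(L/D)V²/2g = 1.498 m
Pipe 2: V = 1.943 m/s, Re = 9.53×10^5, ε/D = 6.57×10^-4, f = 0.01819, h_2 = f(L/D)V²/2g = 7.332 m
Series → Q common, losses add: H = Σh = 8.831 m

H ≈ 8.83 m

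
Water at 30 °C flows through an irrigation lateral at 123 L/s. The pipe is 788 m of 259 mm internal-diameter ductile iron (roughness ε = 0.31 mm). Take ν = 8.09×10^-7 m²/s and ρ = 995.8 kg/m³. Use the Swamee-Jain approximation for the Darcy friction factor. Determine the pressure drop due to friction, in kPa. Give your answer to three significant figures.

Δp ≈ 173 kPa

V = 4Q/(πD²) = 4·0.123/(π·0.259²) = 2.335 m/s
Re = VD/ν = 2.335·0.259/8.09×10^-7 = 7.47×10^5 → turbulent
ε/D = 0.31/259 = 0.00120
Swamee-Jain: f = 0.02098
h_f = f(L/D)V²/(2g) = 0.02098·(788/0.259)·2.335²/(2·9.81) = 17.73 m
Δp = ρg·h_f = 995.8·9.81·17.73 = 173.2 kPa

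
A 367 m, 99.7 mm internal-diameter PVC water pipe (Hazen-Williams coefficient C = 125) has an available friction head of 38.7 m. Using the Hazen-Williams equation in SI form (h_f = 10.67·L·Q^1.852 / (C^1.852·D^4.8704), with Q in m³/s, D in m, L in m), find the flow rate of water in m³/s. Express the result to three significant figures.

Q ≈ 0.0240 m³/s

Rearranging: Q = [h_f·C^1.852·D^4.8704 / (10.67·L)]^(1/1.852)
Q = [38.7·125^1.852·0.0997^4.8704 / (10.67·367)]^0.540 = 0.02404 m³/s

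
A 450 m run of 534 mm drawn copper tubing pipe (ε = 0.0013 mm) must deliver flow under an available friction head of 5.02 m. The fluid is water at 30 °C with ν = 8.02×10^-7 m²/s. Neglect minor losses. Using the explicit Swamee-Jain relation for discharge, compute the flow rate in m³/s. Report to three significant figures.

Q ≈ 0.755 m³/s

Swamee-Jain (Type II): Q = -0.965·√(gD⁵h_f/L)·ln[ε/(3.7D) + √(3.17ν²L/(gD³h_f))]
√(gD⁵h_f/L) = √(9.81·0.534⁵·5.02/450) = 0.06893
ε/(3.7D) = 6.58×10^-7; √(3.17ν²L/(gD³h_f)) = 1.11×10^-5
Q = -0.965·0.06893·ln(1.172×10^-5) = 0.7553 m³/s
Check: V = 3.37 m/s, Re = 2.25×10^6, f = 0.01028, h_f = 5.02 m ≈ 5.02 m ✓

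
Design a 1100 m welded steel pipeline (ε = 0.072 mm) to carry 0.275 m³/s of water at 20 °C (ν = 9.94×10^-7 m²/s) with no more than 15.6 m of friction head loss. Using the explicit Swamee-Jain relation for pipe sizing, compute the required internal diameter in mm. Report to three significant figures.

D ≈ 370 mm

Swamee-Jain (Type III): D = 0.66·[ε^1.25·(LQ²/(gh_f))^4.75 + ν·Q^9.4·(L/(gh_f))^5.2]^0.04
LQ²/(gh_f) = 0.5436; L/(gh_f) = 7.188
Term 1 = ε^1.25·(…)^4.75 = 3.67×10^-7; Term 2 = ν·Q^9.4·(…)^5.2 = 1.52×10^-7
D = 0.66·(3.67×10^-7 + 1.52×10^-7)^0.04 = 0.3699 m = 370 mm
Check: V = 2.56 m/s, Re = 9.52×10^5, f = 0.01475, h_f = 14.6 m ≈ 15.6 m ✓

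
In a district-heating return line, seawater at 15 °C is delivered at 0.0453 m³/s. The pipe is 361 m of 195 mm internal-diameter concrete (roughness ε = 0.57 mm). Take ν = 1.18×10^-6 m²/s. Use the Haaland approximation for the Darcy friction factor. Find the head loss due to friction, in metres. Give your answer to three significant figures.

V = 4Q/(πD²) = 4·0.0453/(π·0.195²) = 1.517 m/s
Re = VD/ν = 1.517·0.195/1.18×10^-6 = 2.51×10^5 → turbulent
ε/D = 0.57/195 = 0.00292
Haaland: f = 0.02652
h_f = f(L/D)V²/(2g) = 0.02652·(361/0.195)·1.517²/(2·9.81) = 5.757 m

h_f ≈ 5.76 m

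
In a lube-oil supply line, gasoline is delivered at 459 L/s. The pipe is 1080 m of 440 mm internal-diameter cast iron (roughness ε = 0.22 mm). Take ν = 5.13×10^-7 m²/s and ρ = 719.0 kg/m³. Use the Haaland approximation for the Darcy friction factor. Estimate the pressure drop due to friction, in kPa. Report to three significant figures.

Δp ≈ 136 kPa

V = 4Q/(πD²) = 4·0.459/(π·0.440²) = 3.019 m/s
Re = VD/ν = 3.019·0.440/5.13×10^-7 = 2.59×10^6 → turbulent
ε/D = 0.22/440 = 5.00×10^-4
Haaland: f = 0.01691
h_f = f(L/D)V²/(2g) = 0.01691·(1080/0.440)·3.019²/(2·9.81) = 19.27 m
Δp = ρg·h_f = 719.0·9.81·19.27 = 135.9 kPa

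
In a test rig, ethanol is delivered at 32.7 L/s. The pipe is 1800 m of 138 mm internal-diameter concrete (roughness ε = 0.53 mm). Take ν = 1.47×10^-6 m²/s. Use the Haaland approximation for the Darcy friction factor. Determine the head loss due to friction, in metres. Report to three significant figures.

V = 4Q/(πD²) = 4·0.0327/(π·0.138²) = 2.186 m/s
Re = VD/ν = 2.186·0.138/1.47×10^-6 = 2.05×10^5 → turbulent
ε/D = 0.53/138 = 0.00384
Haaland: f = 0.02863
h_f = f(L/D)V²/(2g) = 0.02863·(1800/0.138)·2.186²/(2·9.81) = 90.99 m

h_f ≈ 91.0 m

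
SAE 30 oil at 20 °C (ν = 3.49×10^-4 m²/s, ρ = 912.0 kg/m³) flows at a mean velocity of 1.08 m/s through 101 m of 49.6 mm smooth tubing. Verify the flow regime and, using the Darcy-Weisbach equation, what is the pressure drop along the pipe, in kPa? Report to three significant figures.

Re = VD/ν = 1.08·0.04960/3.49×10^-4 = 153 → laminar (Re < 2300)
f = 64/Re = 0.4170
h_f = f(L/D)V²/(2g) = 0.4170·(101/0.04960)·1.08²/(2·9.81) = 50.48 m
Δp = ρg·h_f = 912.0·9.81·50.48 = 451.6 kPa

Δp ≈ 452 kPa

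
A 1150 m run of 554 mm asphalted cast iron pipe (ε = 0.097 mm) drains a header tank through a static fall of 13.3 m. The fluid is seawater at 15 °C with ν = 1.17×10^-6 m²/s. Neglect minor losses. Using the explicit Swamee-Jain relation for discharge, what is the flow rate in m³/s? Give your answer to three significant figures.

Swamee-Jain (Type II): Q = -0.965·√(gD⁵h_f/L)·ln[ε/(3.7D) + √(3.17ν²L/(gD³h_f))]
√(gD⁵h_f/L) = √(9.81·0.554⁵·13.3/1150) = 0.07695
ε/(3.7D) = 4.73×10^-5; √(3.17ν²L/(gD³h_f)) = 1.50×10^-5
Q = -0.965·0.07695·ln(6.232×10^-5) = 0.7190 m³/s
Check: V = 2.98 m/s, Re = 1.41×10^6, f = 0.01422, h_f = 13.4 m ≈ 13.3 m ✓

Q ≈ 0.719 m³/s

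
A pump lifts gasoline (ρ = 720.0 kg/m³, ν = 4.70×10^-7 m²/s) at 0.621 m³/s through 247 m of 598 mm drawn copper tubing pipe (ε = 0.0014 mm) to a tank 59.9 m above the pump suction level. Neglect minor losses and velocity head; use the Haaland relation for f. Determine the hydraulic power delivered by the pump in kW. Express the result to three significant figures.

P_hyd ≈ 267 kW

V = 4Q/(πD²) = 2.211 m/s; Re = 2.81×10^6; ε/D = 2.34×10^-6; f = 0.009885
h_f = f(L/D)V²/2g = 1.017 m
Total head H = z + h_f = 59.9 + 1.017 = 60.92 m
P_hyd = ρgQH = 720.0·9.81·0.621·60.92 = 267.2 kW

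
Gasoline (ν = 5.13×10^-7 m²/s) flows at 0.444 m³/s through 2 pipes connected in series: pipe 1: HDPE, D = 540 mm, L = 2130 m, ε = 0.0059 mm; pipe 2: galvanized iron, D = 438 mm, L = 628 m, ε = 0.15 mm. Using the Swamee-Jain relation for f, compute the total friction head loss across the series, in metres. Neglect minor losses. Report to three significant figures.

Pipe 1: V = 1.939 m/s, Re = 2.04×10^6, ε/D = 1.09×10^-5, f = 0.01074, h_1 = f(L/D)V²/2g = 8.116 m
Pipe 2: V = 2.947 m/s, Re = 2.52×10^6, ε/D = 3.42×10^-4, f = 0.01571, h_2 = f(L/D)V²/2g = 9.969 m
Series → Q common, losses add: H = Σh = 18.08 m

H ≈ 18.1 m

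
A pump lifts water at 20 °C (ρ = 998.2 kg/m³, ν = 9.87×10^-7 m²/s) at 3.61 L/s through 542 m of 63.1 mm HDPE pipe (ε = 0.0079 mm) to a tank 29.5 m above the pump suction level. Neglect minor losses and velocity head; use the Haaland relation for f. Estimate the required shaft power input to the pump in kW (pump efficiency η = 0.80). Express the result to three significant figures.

V = 4Q/(πD²) = 1.154 m/s; Re = 7.38×10^4; ε/D = 1.25×10^-4; f = 0.01947
h_f = f(L/D)V²/2g = 11.36 m
Total head H = z + h_f = 29.5 + 11.36 = 40.86 m
P_hyd = ρgQH = 998.2·9.81·0.00361·40.86 = 1.444 kW
P_shaft = P_hyd/η = 1.444/0.80 = 1.806 kW

P_shaft ≈ 1.81 kW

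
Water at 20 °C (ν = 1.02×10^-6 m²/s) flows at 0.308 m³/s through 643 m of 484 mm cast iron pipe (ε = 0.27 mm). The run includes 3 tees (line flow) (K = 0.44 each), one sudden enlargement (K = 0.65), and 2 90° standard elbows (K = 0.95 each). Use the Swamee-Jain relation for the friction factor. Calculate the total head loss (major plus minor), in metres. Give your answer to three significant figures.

H_L ≈ 3.93 m

V = 4Q/(πD²) = 1.674 m/s; V²/2g = 0.1428 m
Re = 7.94×10^5, ε/D = 5.58×10^-4 → f = 0.01780 (Swamee-Jain)
Major: h_f = f(L/D)·V²/2g = 0.01780·1329·0.1428 = 3.378 m
Minor: ΣK = 3.87; h_m = ΣK·V²/2g = 0.5528 m
Total H_L = 3.378 + 0.5528 = 3.931 m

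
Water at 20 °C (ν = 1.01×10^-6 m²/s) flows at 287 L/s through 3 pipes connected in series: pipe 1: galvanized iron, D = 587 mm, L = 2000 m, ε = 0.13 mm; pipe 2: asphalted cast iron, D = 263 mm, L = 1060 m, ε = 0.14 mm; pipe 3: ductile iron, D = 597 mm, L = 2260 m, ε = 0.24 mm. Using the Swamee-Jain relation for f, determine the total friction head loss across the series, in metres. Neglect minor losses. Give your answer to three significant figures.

Pipe 1: V = 1.061 m/s, Re = 6.16×10^5, ε/D = 2.21×10^-4, f = 0.01546, h_1 = f(L/D)V²/2g = 3.019 m
Pipe 2: V = 5.283 m/s, Re = 1.38×10^6, ε/D = 5.32×10^-4, f = 0.01738, h_2 = f(L/D)V²/2g = 99.62 m
Pipe 3: V = 1.025 m/s, Re = 6.06×10^5, ε/D = 4.02×10^-4, f = 0.01695, h_3 = f(L/D)V²/2g = 3.439 m
Series → Q common, losses add: H = Σh = 106.1 m

H ≈ 106 m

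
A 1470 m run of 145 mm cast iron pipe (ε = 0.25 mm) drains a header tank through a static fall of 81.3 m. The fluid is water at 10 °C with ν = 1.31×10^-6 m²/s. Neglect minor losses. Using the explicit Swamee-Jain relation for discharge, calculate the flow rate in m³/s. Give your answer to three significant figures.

Q ≈ 0.0430 m³/s

Swamee-Jain (Type II): Q = -0.965·√(gD⁵h_f/L)·ln[ε/(3.7D) + √(3.17ν²L/(gD³h_f))]
√(gD⁵h_f/L) = √(9.81·0.145⁵·81.3/1470) = 0.005897
ε/(3.7D) = 4.66×10^-4; √(3.17ν²L/(gD³h_f)) = 5.73×10^-5
Q = -0.965·0.005897·ln(5.233×10^-4) = 0.04300 m³/s
Check: V = 2.60 m/s, Re = 2.88×10^5, f = 0.02337, h_f = 81.9 m ≈ 81.3 m ✓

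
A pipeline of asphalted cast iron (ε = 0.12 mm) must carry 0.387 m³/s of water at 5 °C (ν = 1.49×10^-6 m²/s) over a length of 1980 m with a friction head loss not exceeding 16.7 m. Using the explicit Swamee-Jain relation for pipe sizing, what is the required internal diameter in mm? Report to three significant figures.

Swamee-Jain (Type III): D = 0.66·[ε^1.25·(LQ²/(gh_f))^4.75 + ν·Q^9.4·(L/(gh_f))^5.2]^0.04
LQ²/(gh_f) = 1.810; L/(gh_f) = 12.09
Term 1 = ε^1.25·(…)^4.75 = 2.10×10^-4; Term 2 = ν·Q^9.4·(…)^5.2 = 8.42×10^-5
D = 0.66·(2.10×10^-4 + 8.42×10^-5)^0.04 = 0.4768 m = 477 mm
Check: V = 2.17 m/s, Re = 6.94×10^5, f = 0.01562, h_f = 15.5 m ≈ 16.7 m ✓

D ≈ 477 mm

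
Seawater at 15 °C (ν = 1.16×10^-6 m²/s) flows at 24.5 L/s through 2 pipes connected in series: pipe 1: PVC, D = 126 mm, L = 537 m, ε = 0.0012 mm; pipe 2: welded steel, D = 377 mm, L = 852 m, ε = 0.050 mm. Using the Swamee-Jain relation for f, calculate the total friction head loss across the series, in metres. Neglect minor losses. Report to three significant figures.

Pipe 1: V = 1.965 m/s, Re = 2.13×10^5, ε/D = 9.52×10^-6, f = 0.01543, h_1 = f(L/D)V²/2g = 12.94 m
Pipe 2: V = 0.2195 m/s, Re = 7.13×10^4, ε/D = 1.33×10^-4, f = 0.01984, h_2 = f(L/D)V²/2g = 0.1101 m
Series → Q common, losses add: H = Σh = 13.05 m

H ≈ 13.0 m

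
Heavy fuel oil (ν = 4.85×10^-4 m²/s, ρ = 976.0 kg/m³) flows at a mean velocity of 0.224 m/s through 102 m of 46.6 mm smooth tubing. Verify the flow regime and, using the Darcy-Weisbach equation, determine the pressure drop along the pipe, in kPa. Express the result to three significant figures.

Re = VD/ν = 0.224·0.04660/4.85×10^-4 = 21.5 → laminar (Re < 2300)
f = 64/Re = 2.974
h_f = f(L/D)V²/(2g) = 2.974·(102/0.04660)·0.224²/(2·9.81) = 16.65 m
Δp = ρg·h_f = 976.0·9.81·16.65 = 159.4 kPa

Δp ≈ 159 kPa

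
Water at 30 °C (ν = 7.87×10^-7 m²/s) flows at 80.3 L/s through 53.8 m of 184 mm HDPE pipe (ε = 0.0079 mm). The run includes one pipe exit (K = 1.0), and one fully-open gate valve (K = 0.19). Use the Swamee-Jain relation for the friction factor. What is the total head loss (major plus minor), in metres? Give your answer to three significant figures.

H_L ≈ 2.33 m

V = 4Q/(πD²) = 3.020 m/s; V²/2g = 0.4648 m
Re = 7.06×10^5, ε/D = 4.29×10^-5 → f = 0.01310 (Swamee-Jain)
Major: h_f = f(L/D)·V²/2g = 0.01310·292.4·0.4648 = 1.781 m
Minor: ΣK = 1.19; h_m = ΣK·V²/2g = 0.5531 m
Total H_L = 1.781 + 0.5531 = 2.334 m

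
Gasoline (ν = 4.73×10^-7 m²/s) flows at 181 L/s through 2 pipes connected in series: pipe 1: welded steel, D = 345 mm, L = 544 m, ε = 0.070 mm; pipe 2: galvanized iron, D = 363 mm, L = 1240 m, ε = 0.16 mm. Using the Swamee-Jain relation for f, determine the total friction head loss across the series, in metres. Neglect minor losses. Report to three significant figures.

H ≈ 13.3 m

Pipe 1: V = 1.936 m/s, Re = 1.41×10^6, ε/D = 2.03×10^-4, f = 0.01455, h_1 = f(L/D)V²/2g = 4.384 m
Pipe 2: V = 1.749 m/s, Re = 1.34×10^6, ε/D = 4.41×10^-4, f = 0.01674, h_2 = f(L/D)V²/2g = 8.916 m
Series → Q common, losses add: H = Σh = 13.30 m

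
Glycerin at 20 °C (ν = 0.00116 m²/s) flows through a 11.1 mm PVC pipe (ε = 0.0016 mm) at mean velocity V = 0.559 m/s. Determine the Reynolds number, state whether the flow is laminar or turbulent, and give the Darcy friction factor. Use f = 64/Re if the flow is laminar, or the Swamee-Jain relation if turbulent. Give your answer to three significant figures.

Re ≈ 5.35; laminar; f = 64/Re ≈ 12.0

Re = VD/ν = 0.5590·0.0111/0.00116 = 5.35
Re < 2300 → laminar → f = 64/Re = 11.96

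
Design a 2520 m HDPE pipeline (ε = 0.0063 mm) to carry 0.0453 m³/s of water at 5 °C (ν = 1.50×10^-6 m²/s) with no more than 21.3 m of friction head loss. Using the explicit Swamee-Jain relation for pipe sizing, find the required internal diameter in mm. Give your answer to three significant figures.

D ≈ 203 mm

Swamee-Jain (Type III): D = 0.66·[ε^1.25·(LQ²/(gh_f))^4.75 + ν·Q^9.4·(L/(gh_f))^5.2]^0.04
LQ²/(gh_f) = 0.02475; L/(gh_f) = 12.06
Term 1 = ε^1.25·(…)^4.75 = 7.39×10^-15; Term 2 = ν·Q^9.4·(…)^5.2 = 1.47×10^-13
D = 0.66·(7.39×10^-15 + 1.47×10^-13)^0.04 = 0.2028 m = 203 mm
Check: V = 1.40 m/s, Re = 1.90×10^5, f = 0.01597, h_f = 19.9 m ≈ 21.3 m ✓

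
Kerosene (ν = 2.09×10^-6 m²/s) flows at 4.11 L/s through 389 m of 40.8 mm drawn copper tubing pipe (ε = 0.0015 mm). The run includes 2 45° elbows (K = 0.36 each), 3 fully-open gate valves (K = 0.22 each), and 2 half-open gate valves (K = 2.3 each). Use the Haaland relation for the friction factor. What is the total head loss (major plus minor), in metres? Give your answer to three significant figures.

H_L ≈ 98.6 m

V = 4Q/(πD²) = 3.144 m/s; V²/2g = 0.5037 m
Re = 6.14×10^4, ε/D = 3.68×10^-5 → f = 0.01990 (Haaland)
Major: h_f = f(L/D)·V²/2g = 0.01990·9534·0.5037 = 95.56 m
Minor: ΣK = 5.98; h_m = ΣK·V²/2g = 3.012 m
Total H_L = 95.56 + 3.012 = 98.57 m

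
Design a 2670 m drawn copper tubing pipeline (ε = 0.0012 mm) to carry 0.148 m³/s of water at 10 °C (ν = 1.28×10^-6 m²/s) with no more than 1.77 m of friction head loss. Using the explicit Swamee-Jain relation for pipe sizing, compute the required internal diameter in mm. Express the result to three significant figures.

Swamee-Jain (Type III): D = 0.66·[ε^1.25·(LQ²/(gh_f))^4.75 + ν·Q^9.4·(L/(gh_f))^5.2]^0.04
LQ²/(gh_f) = 3.368; L/(gh_f) = 153.8
Term 1 = ε^1.25·(…)^4.75 = 1.27×10^-5; Term 2 = ν·Q^9.4·(…)^5.2 = 0.00478
D = 0.66·(1.27×10^-5 + 0.00478)^0.04 = 0.5330 m = 533 mm
Check: V = 0.663 m/s, Re = 2.76×10^5, f = 0.01462, h_f = 1.64 m ≈ 1.77 m ✓

D ≈ 533 mm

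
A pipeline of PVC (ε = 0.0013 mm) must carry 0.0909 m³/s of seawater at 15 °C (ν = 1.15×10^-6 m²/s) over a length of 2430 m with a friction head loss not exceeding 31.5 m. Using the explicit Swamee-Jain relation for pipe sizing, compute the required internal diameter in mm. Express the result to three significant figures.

Swamee-Jain (Type III): D = 0.66·[ε^1.25·(LQ²/(gh_f))^4.75 + ν·Q^9.4·(L/(gh_f))^5.2]^0.04
LQ²/(gh_f) = 0.06498; L/(gh_f) = 7.864
Term 1 = ε^1.25·(…)^4.75 = 1.01×10^-13; Term 2 = ν·Q^9.4·(…)^5.2 = 8.48×10^-12
D = 0.66·(1.01×10^-13 + 8.48×10^-12)^0.04 = 0.2382 m = 238 mm
Check: V = 2.04 m/s, Re = 4.23×10^5, f = 0.01357, h_f = 29.4 m ≈ 31.5 m ✓

D ≈ 238 mm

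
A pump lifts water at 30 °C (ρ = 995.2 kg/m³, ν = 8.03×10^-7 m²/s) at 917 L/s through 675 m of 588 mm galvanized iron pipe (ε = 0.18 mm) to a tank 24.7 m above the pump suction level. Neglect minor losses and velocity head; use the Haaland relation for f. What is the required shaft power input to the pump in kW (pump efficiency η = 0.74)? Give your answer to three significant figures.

V = 4Q/(πD²) = 3.377 m/s; Re = 2.47×10^6; ε/D = 3.06×10^-4; f = 0.01530
h_f = f(L/D)V²/2g = 10.21 m
Total head H = z + h_f = 24.7 + 10.21 = 34.91 m
P_hyd = ρgQH = 995.2·9.81·0.917·34.91 = 312.5 kW
P_shaft = P_hyd/η = 312.5/0.74 = 422.3 kW

P_shaft ≈ 422 kW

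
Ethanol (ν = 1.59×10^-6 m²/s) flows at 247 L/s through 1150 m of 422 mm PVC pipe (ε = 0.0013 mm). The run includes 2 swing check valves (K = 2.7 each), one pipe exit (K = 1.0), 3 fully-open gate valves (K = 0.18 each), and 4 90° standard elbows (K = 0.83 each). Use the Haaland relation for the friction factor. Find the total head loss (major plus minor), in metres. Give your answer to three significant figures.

H_L ≈ 7.37 m

V = 4Q/(πD²) = 1.766 m/s; V²/2g = 0.1590 m
Re = 4.69×10^5, ε/D = 3.08×10^-6 → f = 0.01325 (Haaland)
Major: h_f = f(L/D)·V²/2g = 0.01325·2725·0.1590 = 5.738 m
Minor: ΣK = 10.3; h_m = ΣK·V²/2g = 1.631 m
Total H_L = 5.738 + 1.631 = 7.369 m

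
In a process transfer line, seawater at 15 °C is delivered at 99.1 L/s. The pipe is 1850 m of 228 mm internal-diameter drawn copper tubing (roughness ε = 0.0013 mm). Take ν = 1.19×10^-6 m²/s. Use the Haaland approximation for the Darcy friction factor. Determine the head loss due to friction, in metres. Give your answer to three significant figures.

h_f ≈ 32.4 m

V = 4Q/(πD²) = 4·0.0991/(π·0.228²) = 2.427 m/s
Re = VD/ν = 2.427·0.228/1.19×10^-6 = 4.65×10^5 → turbulent
ε/D = 0.0013/228 = 5.70×10^-6
Haaland: f = 0.01329
h_f = f(L/D)V²/(2g) = 0.01329·(1850/0.228)·2.427²/(2·9.81) = 32.39 m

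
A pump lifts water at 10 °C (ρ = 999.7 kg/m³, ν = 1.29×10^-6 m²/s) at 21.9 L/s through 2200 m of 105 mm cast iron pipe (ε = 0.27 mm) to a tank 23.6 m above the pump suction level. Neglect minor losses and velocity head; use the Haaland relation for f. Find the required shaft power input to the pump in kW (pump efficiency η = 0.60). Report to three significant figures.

V = 4Q/(πD²) = 2.529 m/s; Re = 2.06×10^5; ε/D = 0.00257; f = 0.02576
h_f = f(L/D)V²/2g = 176.0 m
Total head H = z + h_f = 23.6 + 176.0 = 199.6 m
P_hyd = ρgQH = 999.7·9.81·0.0219·199.6 = 42.87 kW
P_shaft = P_hyd/η = 42.87/0.60 = 71.45 kW

P_shaft ≈ 71.4 kW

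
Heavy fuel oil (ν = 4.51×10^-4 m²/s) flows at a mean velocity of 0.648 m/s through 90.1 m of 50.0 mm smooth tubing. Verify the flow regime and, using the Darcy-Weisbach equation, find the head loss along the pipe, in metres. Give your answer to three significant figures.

Re = VD/ν = 0.648·0.05000/4.51×10^-4 = 71.8 → laminar (Re < 2300)
f = 64/Re = 0.8909
h_f = f(L/D)V²/(2g) = 0.8909·(90.1/0.05000)·0.648²/(2·9.81) = 34.36 m

h_f ≈ 34.4 m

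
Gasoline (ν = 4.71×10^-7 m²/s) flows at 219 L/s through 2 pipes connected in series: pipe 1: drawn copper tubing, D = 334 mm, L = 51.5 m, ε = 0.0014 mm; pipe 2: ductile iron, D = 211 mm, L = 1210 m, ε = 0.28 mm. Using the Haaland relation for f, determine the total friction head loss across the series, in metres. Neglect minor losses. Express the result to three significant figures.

H ≈ 243 m

Pipe 1: V = 2.500 m/s, Re = 1.77×10^6, ε/D = 4.19×10^-6, f = 0.01065, h_1 = f(L/D)V²/2g = 0.5231 m
Pipe 2: V = 6.263 m/s, Re = 2.81×10^6, ε/D = 0.00133, f = 0.02118, h_2 = f(L/D)V²/2g = 242.8 m
Series → Q common, losses add: H = Σh = 243.4 m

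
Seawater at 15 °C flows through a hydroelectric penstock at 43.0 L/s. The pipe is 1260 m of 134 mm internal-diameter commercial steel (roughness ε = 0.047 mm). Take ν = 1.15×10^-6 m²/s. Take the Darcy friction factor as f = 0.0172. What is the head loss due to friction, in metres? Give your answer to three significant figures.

V = 4Q/(πD²) = 4·0.0430/(π·0.134²) = 3.049 m/s
h_f = f(L/D)V²/(2g) = 0.01720·(1260/0.134)·3.049²/(2·9.81) = 76.64 m

h_f ≈ 76.6 m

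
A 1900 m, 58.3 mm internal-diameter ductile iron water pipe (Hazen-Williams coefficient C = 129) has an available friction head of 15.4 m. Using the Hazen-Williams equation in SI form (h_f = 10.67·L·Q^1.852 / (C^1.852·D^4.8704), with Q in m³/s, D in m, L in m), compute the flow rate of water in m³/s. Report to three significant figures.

Q ≈ 0.00151 m³/s

Rearranging: Q = [h_f·C^1.852·D^4.8704 / (10.67·L)]^(1/1.852)
Q = [15.4·129^1.852·0.0583^4.8704 / (10.67·1900)]^0.540 = 0.001514 m³/s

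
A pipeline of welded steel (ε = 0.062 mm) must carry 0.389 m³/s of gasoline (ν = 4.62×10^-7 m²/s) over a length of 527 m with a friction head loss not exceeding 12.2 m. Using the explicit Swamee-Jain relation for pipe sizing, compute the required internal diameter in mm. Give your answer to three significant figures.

D ≈ 379 mm

Swamee-Jain (Type III): D = 0.66·[ε^1.25·(LQ²/(gh_f))^4.75 + ν·Q^9.4·(L/(gh_f))^5.2]^0.04
LQ²/(gh_f) = 0.6663; L/(gh_f) = 4.403
Term 1 = ε^1.25·(…)^4.75 = 8.00×10^-7; Term 2 = ν·Q^9.4·(…)^5.2 = 1.44×10^-7
D = 0.66·(8.00×10^-7 + 1.44×10^-7)^0.04 = 0.3789 m = 379 mm
Check: V = 3.45 m/s, Re = 2.83×10^6, f = 0.01368, h_f = 11.5 m ≈ 12.2 m ✓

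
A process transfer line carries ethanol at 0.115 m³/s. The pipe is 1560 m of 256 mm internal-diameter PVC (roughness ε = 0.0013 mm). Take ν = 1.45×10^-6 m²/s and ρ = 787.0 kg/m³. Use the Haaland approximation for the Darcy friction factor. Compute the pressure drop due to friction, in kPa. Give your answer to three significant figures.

Δp ≈ 164 kPa

V = 4Q/(πD²) = 4·0.115/(π·0.256²) = 2.234 m/s
Re = VD/ν = 2.234·0.256/1.45×10^-6 = 3.94×10^5 → turbulent
ε/D = 0.0013/256 = 5.08×10^-6
Haaland: f = 0.01368
h_f = f(L/D)V²/(2g) = 0.01368·(1560/0.256)·2.234²/(2·9.81) = 21.21 m
Δp = ρg·h_f = 787.0·9.81·21.21 = 163.8 kPa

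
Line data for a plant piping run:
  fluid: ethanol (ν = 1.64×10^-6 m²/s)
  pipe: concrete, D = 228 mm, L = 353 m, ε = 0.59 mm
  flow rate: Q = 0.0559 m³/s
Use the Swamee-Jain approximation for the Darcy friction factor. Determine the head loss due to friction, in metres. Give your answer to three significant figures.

V = 4Q/(πD²) = 4·0.0559/(π·0.228²) = 1.369 m/s
Re = VD/ν = 1.369·0.228/1.64×10^-6 = 1.90×10^5 → turbulent
ε/D = 0.59/228 = 0.00259
Swamee-Jain: f = 0.02608
h_f = f(L/D)V²/(2g) = 0.02608·(353/0.228)·1.369²/(2·9.81) = 3.857 m

h_f ≈ 3.86 m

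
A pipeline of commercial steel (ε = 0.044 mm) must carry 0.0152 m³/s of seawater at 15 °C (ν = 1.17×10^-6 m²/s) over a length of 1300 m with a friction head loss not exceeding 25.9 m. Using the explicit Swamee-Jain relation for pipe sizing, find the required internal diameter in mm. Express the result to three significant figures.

Swamee-Jain (Type III): D = 0.66·[ε^1.25·(LQ²/(gh_f))^4.75 + ν·Q^9.4·(L/(gh_f))^5.2]^0.04
LQ²/(gh_f) = 0.001182; L/(gh_f) = 5.117
Term 1 = ε^1.25·(…)^4.75 = 4.46×10^-20; Term 2 = ν·Q^9.4·(…)^5.2 = 4.62×10^-20
D = 0.66·(4.46×10^-20 + 4.62×10^-20)^0.04 = 0.1143 m = 114 mm
Check: V = 1.48 m/s, Re = 1.45×10^5, f = 0.01897, h_f = 24.2 m ≈ 25.9 m ✓

D ≈ 114 mm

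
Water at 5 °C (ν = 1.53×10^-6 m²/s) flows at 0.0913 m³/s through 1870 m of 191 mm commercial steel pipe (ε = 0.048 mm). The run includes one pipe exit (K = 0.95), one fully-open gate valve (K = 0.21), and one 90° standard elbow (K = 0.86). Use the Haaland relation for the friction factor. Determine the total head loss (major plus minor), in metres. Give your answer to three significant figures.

H_L ≈ 82.3 m

V = 4Q/(πD²) = 3.187 m/s; V²/2g = 0.5175 m
Re = 3.98×10^5, ε/D = 2.51×10^-4 → f = 0.01603 (Haaland)
Major: h_f = f(L/D)·V²/2g = 0.01603·9791·0.5175 = 81.24 m
Minor: ΣK = 2.02; h_m = ΣK·V²/2g = 1.045 m
Total H_L = 81.24 + 1.045 = 82.29 m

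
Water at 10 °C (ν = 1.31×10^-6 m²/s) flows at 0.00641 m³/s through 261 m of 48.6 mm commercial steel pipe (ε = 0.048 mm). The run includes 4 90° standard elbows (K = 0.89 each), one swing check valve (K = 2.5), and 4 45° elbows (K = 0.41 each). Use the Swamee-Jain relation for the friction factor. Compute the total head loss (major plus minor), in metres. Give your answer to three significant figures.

H_L ≈ 76.0 m

V = 4Q/(πD²) = 3.455 m/s; V²/2g = 0.6085 m
Re = 1.28×10^5, ε/D = 9.88×10^-4 → f = 0.02182 (Swamee-Jain)
Major: h_f = f(L/D)·V²/2g = 0.02182·5370·0.6085 = 71.30 m
Minor: ΣK = 7.70; h_m = ΣK·V²/2g = 4.686 m
Total H_L = 71.30 + 4.686 = 75.99 m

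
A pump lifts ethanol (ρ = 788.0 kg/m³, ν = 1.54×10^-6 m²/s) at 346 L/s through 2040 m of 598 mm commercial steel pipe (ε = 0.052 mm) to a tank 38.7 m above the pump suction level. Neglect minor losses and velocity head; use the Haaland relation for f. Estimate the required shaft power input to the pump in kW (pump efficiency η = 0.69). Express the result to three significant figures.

P_shaft ≈ 165 kW

V = 4Q/(πD²) = 1.232 m/s; Re = 4.78×10^5; ε/D = 8.70×10^-5; f = 0.01419
h_f = f(L/D)V²/2g = 3.745 m
Total head H = z + h_f = 38.7 + 3.745 = 42.44 m
P_hyd = ρgQH = 788.0·9.81·0.346·42.44 = 113.5 kW
P_shaft = P_hyd/η = 113.5/0.69 = 164.5 kW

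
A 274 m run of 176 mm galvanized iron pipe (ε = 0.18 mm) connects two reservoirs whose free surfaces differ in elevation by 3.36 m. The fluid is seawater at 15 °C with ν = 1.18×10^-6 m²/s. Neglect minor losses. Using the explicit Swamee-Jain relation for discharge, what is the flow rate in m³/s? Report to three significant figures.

Q ≈ 0.0345 m³/s

Swamee-Jain (Type II): Q = -0.965·√(gD⁵h_f/L)·ln[ε/(3.7D) + √(3.17ν²L/(gD³h_f))]
√(gD⁵h_f/L) = √(9.81·0.176⁵·3.36/274) = 0.004507
ε/(3.7D) = 2.76×10^-4; √(3.17ν²L/(gD³h_f)) = 8.20×10^-5
Q = -0.965·0.004507·ln(3.585×10^-4) = 0.03451 m³/s
Check: V = 1.42 m/s, Re = 2.12×10^5, f = 0.02121, h_f = 3.39 m ≈ 3.36 m ✓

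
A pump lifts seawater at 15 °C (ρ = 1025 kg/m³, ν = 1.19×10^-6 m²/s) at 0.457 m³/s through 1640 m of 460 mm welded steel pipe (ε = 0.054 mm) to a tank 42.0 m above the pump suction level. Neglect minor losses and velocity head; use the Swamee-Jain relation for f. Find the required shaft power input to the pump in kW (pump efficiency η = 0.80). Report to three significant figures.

V = 4Q/(πD²) = 2.750 m/s; Re = 1.06×10^6; ε/D = 1.17×10^-4; f = 0.01369
h_f = f(L/D)V²/2g = 18.82 m
Total head H = z + h_f = 42.0 + 18.82 = 60.82 m
P_hyd = ρgQH = 1025·9.81·0.457·60.82 = 279.5 kW
P_shaft = P_hyd/η = 279.5/0.80 = 349.3 kW

P_shaft ≈ 349 kW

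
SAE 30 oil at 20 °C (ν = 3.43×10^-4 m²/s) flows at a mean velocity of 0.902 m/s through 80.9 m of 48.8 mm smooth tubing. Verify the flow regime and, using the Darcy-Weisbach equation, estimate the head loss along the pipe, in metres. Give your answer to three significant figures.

Re = VD/ν = 0.902·0.04880/3.43×10^-4 = 128 → laminar (Re < 2300)
f = 64/Re = 0.4987
h_f = f(L/D)V²/(2g) = 0.4987·(80.9/0.04880)·0.902²/(2·9.81) = 34.28 m

h_f ≈ 34.3 m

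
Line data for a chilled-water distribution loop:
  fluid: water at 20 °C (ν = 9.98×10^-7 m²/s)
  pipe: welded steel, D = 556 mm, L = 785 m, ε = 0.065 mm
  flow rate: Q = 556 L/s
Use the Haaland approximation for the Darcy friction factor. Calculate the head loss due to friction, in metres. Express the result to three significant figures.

V = 4Q/(πD²) = 4·0.556/(π·0.556²) = 2.290 m/s
Re = VD/ν = 2.290·0.556/9.98×10^-7 = 1.28×10^6 → turbulent
ε/D = 0.065/556 = 1.17×10^-4
Haaland: f = 0.01334
h_f = f(L/D)V²/(2g) = 0.01334·(785/0.556)·2.290²/(2·9.81) = 5.036 m

h_f ≈ 5.04 m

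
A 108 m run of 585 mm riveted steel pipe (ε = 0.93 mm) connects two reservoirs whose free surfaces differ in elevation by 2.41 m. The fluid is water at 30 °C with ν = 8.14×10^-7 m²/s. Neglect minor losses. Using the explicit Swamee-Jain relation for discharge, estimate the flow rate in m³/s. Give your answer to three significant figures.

Q ≈ 0.914 m³/s

Swamee-Jain (Type II): Q = -0.965·√(gD⁵h_f/L)·ln[ε/(3.7D) + √(3.17ν²L/(gD³h_f))]
√(gD⁵h_f/L) = √(9.81·0.585⁵·2.41/108) = 0.1225
ε/(3.7D) = 4.30×10^-4; √(3.17ν²L/(gD³h_f)) = 6.92×10^-6
Q = -0.965·0.1225·ln(4.366×10^-4) = 0.9143 m³/s
Check: V = 3.40 m/s, Re = 2.44×10^6, f = 0.02219, h_f = 2.42 m ≈ 2.41 m ✓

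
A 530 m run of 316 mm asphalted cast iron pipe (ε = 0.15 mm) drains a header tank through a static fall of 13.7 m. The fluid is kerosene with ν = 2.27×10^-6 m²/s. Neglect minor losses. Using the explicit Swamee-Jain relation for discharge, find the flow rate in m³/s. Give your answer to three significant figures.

Q ≈ 0.236 m³/s

Swamee-Jain (Type II): Q = -0.965·√(gD⁵h_f/L)·ln[ε/(3.7D) + √(3.17ν²L/(gD³h_f))]
√(gD⁵h_f/L) = √(9.81·0.316⁵·13.7/530) = 0.02827
ε/(3.7D) = 1.28×10^-4; √(3.17ν²L/(gD³h_f)) = 4.52×10^-5
Q = -0.965·0.02827·ln(1.735×10^-4) = 0.2362 m³/s
Check: V = 3.01 m/s, Re = 4.19×10^5, f = 0.01779, h_f = 13.8 m ≈ 13.7 m ✓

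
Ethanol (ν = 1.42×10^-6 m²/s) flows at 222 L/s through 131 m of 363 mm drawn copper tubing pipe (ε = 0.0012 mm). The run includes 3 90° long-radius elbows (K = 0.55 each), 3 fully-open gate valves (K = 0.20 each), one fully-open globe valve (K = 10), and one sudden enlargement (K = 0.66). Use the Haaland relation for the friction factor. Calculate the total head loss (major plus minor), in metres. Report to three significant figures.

H_L ≈ 4.12 m

V = 4Q/(πD²) = 2.145 m/s; V²/2g = 0.2345 m
Re = 5.48×10^5, ε/D = 3.31×10^-6 → f = 0.01289 (Haaland)
Major: h_f = f(L/D)·V²/2g = 0.01289·360.9·0.2345 = 1.091 m
Minor: ΣK = 12.9; h_m = ΣK·V²/2g = 3.028 m
Total H_L = 1.091 + 3.028 = 4.119 m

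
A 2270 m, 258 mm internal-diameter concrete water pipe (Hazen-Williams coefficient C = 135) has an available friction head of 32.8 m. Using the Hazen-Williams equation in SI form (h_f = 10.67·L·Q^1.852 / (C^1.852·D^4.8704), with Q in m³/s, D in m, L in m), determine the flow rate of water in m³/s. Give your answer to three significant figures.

Q ≈ 0.108 m³/s

Rearranging: Q = [h_f·C^1.852·D^4.8704 / (10.67·L)]^(1/1.852)
Q = [32.8·135^1.852·0.258^4.8704 / (10.67·2270)]^0.540 = 0.1082 m³/s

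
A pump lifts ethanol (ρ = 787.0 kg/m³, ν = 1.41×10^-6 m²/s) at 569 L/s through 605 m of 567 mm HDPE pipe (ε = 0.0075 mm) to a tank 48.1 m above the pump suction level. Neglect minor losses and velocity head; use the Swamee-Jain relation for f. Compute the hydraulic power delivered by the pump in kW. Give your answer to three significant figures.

V = 4Q/(πD²) = 2.253 m/s; Re = 9.06×10^5; ε/D = 1.32×10^-5; f = 0.01211
h_f = f(L/D)V²/2g = 3.343 m
Total head H = z + h_f = 48.1 + 3.343 = 51.44 m
P_hyd = ρgQH = 787.0·9.81·0.569·51.44 = 226.0 kW

P_hyd ≈ 226 kW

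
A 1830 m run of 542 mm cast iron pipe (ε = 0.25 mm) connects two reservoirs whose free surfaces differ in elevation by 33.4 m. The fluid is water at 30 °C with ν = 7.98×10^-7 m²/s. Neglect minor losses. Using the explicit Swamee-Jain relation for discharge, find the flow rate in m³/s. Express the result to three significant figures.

Swamee-Jain (Type II): Q = -0.965·√(gD⁵h_f/L)·ln[ε/(3.7D) + √(3.17ν²L/(gD³h_f))]
√(gD⁵h_f/L) = √(9.81·0.542⁵·33.4/1830) = 0.09151
ε/(3.7D) = 1.25×10^-4; √(3.17ν²L/(gD³h_f)) = 8.41×10^-6
Q = -0.965·0.09151·ln(1.331×10^-4) = 0.7881 m³/s
Check: V = 3.42 m/s, Re = 2.32×10^6, f = 0.01671, h_f = 33.5 m ≈ 33.4 m ✓

Q ≈ 0.788 m³/s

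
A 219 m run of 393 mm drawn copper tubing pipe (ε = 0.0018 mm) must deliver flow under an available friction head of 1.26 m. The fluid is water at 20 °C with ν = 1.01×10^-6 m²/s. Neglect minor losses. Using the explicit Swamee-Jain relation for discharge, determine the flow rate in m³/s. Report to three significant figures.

Q ≈ 0.230 m³/s

Swamee-Jain (Type II): Q = -0.965·√(gD⁵h_f/L)·ln[ε/(3.7D) + √(3.17ν²L/(gD³h_f))]
√(gD⁵h_f/L) = √(9.81·0.393⁵·1.26/219) = 0.02300
ε/(3.7D) = 1.24×10^-6; √(3.17ν²L/(gD³h_f)) = 3.07×10^-5
Q = -0.965·0.02300·ln(3.196×10^-5) = 0.2298 m³/s
Check: V = 1.89 m/s, Re = 7.37×10^5, f = 0.01232, h_f = 1.26 m ≈ 1.26 m ✓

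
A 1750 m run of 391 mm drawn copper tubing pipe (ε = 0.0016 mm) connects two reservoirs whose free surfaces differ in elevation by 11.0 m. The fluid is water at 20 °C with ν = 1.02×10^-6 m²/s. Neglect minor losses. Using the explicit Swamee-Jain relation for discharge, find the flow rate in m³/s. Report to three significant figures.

Swamee-Jain (Type II): Q = -0.965·√(gD⁵h_f/L)·ln[ε/(3.7D) + √(3.17ν²L/(gD³h_f))]
√(gD⁵h_f/L) = √(9.81·0.391⁵·11.0/1750) = 0.02374
ε/(3.7D) = 1.11×10^-6; √(3.17ν²L/(gD³h_f)) = 2.99×10^-5
Q = -0.965·0.02374·ln(3.102×10^-5) = 0.2378 m³/s
Check: V = 1.98 m/s, Re = 7.59×10^5, f = 0.01225, h_f = 11.0 m ≈ 11.0 m ✓

Q ≈ 0.238 m³/s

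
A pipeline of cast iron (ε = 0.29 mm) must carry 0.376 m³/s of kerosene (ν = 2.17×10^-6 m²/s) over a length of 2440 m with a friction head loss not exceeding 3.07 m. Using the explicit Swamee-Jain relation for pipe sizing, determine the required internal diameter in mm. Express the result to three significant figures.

D ≈ 709 mm

Swamee-Jain (Type III): D = 0.66·[ε^1.25·(LQ²/(gh_f))^4.75 + ν·Q^9.4·(L/(gh_f))^5.2]^0.04
LQ²/(gh_f) = 11.45; L/(gh_f) = 81.02
Term 1 = ε^1.25·(…)^4.75 = 4.06; Term 2 = ν·Q^9.4·(…)^5.2 = 1.85
D = 0.66·(4.06 + 1.85)^0.04 = 0.7086 m = 709 mm
Check: V = 0.953 m/s, Re = 3.11×10^5, f = 0.01773, h_f = 2.83 m ≈ 3.07 m ✓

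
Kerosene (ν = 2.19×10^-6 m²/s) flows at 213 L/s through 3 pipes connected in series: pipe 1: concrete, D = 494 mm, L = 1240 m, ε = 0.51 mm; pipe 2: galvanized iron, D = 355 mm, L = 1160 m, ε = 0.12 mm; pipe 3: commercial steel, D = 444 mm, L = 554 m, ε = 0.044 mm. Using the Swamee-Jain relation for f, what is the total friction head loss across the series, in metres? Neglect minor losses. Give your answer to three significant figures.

H ≈ 18.4 m

Pipe 1: V = 1.111 m/s, Re = 2.51×10^5, ε/D = 0.00103, f = 0.02106, h_1 = f(L/D)V²/2g = 3.327 m
Pipe 2: V = 2.152 m/s, Re = 3.49×10^5, ε/D = 3.38×10^-4, f = 0.01711, h_2 = f(L/D)V²/2g = 13.19 m
Pipe 3: V = 1.376 m/s, Re = 2.79×10^5, ε/D = 9.91×10^-5, f = 0.01559, h_3 = f(L/D)V²/2g = 1.876 m
Series → Q common, losses add: H = Σh = 18.40 m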